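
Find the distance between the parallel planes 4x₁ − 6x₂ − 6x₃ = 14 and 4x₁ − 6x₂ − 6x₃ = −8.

Both planes have normal n = (4, −6, −6), |n| = 2√22. Any point on the first plane is at distance |(-8) − 14|/|n| = 22/(2√22) = √22/2 from the second.

11/√22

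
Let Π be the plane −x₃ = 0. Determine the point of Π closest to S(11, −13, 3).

(11, -13, 0)

The perpendicular from S has direction n = (0, 0, −1): r = (11, −13, 3) + λ(0, 0, −1).
Substitute into the plane: n·(S + λn) = 0 gives -3 + 1λ = 0, so λ = 3.
Foot = (11, −13, 3) + 3·(0, 0, −1) = (11, −13, 0).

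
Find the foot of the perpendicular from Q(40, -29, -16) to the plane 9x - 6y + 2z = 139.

The perpendicular from Q has direction n = (9, -6, 2): r = (40, -29, -16) + t(9, -6, 2).
Substitute into the plane: n·(Q + tn) = 139 gives 502 + 121t = 139, so t = -3.
Foot = (40, -29, -16) + (-3)·(9, -6, 2) = (13, -11, -22).

(13, -11, -22)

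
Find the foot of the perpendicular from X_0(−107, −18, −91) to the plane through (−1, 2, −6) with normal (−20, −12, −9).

(-7, 42, -46)

n = (−20, −12, −9), |n|² = 625, and n·X_0 − 50 = 3125.
t = 3125/625 = 5, so the foot is X_0 − t·n = (−107, −18, −91) − 5·(−20, −12, −9) = (−7, 42, −46).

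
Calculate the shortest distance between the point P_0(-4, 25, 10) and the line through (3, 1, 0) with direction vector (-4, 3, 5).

Direction vector d = (-4, 3, 5).
AP = (-7, 24, 10); AP·d = 150, |AP|² = 725, |d|² = 50.
distance² = |AP|² − (AP·d)²/|d|² = 725 − 22500/50 = 275, so the distance is 5√11.

5√11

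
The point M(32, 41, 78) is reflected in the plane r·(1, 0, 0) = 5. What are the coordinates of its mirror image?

(-22, 41, 78)

With n = (1, 0, 0), the signed offset is (n·M − 5)/|n|² = 27/1 = 27.
M' = M − 2t·n = (32, 41, 78) − 54·(1, 0, 0) = (-22, 41, 78).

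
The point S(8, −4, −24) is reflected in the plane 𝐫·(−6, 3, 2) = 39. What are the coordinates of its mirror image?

(-28, 14, -12)

n = (−6, 3, 2), |n|² = 49, n·S − 39 = -147, so t = -147/49 = -3.
Foot F = S − (-3)·n = (−10, 5, −18); the reflection is 2F − S = (−28, 14, −12).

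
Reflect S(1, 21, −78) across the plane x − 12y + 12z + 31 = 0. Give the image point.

With n = (1, −12, 12), the signed offset is (n·S − (-31))/|n|² = -1156/289 = -4.
S' = S − 2t·n = (1, 21, −78) − (-8)·(1, −12, 12) = (9, −75, 18).

(9, -75, 18)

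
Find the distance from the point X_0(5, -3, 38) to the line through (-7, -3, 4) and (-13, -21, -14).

A direction vector is d = (-6, -18, -18).
AP = (12, 0, 34), and AP × d = (612, 12, -216).
|AP × d|² = 421344 and |d|² = 684, so the distance is √(421344/684) = √616 = 2√154.

2√154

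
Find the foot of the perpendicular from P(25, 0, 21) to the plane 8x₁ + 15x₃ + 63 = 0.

(9, 0, -9)

The perpendicular from P has direction n = (8, 0, 15): r = (25, 0, 21) + t(8, 0, 15).
Substitute into the plane: n·(P + tn) = -63 gives 515 + 289t = -63, so t = -2.
Foot = (25, 0, 21) + (-2)·(8, 0, 15) = (9, 0, −9).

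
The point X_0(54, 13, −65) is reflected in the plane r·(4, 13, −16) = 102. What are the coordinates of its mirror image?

n = (4, 13, −16), |n|² = 441, n·X_0 − 102 = 1323, so t = 1323/441 = 3.
Foot F = X_0 − 3·n = (42, −26, −17); the reflection is 2F − X_0 = (30, −65, 31).

(30, -65, 31)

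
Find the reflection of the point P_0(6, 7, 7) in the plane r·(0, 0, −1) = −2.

With n = (0, 0, −1), the signed offset is (n·P_0 − (-2))/|n|² = -5/1 = -5.
P_0' = P_0 − 2t·n = (6, 7, 7) − (-10)·(0, 0, −1) = (6, 7, −3).

(6, 7, -3)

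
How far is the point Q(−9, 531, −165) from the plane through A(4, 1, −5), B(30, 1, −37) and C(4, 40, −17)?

8

AB = (26, 0, −32) and AC = (0, 39, −12), so a normal is n = AB × AC = (1248, 312, 1014).
Then n·(−9, 531, −165) − 234 = −13104.
|n| = √(1557504 + 97344 + 1028196) = 1638, so the distance is |-13104|/1638 = 8.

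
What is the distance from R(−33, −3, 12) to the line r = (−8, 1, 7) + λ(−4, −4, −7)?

3√65

Direction vector d = (−4, −4, −7).
AP = (−25, −4, 5), and AP × d = (48, −195, 84).
|AP × d|² = 47385 and |d|² = 81, so the distance is √(47385/81) = √585 = 3√65.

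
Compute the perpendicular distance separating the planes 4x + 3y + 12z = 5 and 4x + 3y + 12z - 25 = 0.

With common normal n = (4, 3, 12) (|n| = 13), the distance is |5 − 25|/|n| = 20/13.

20/13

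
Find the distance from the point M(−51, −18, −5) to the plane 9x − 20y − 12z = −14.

n = (9, −20, −12); n·P − (-14) = -25; |n| = 25; distance = 25/25 = 1.

1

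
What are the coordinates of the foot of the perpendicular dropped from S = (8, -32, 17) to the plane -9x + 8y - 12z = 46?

(-10, -16, -7)

n = (-9, 8, -12), |n|² = 289, and n·S − 46 = -578.
t = -578/289 = -2, so the foot is S − t·n = (8, -32, 17) − (-2)·(-9, 8, -12) = (-10, -16, -7).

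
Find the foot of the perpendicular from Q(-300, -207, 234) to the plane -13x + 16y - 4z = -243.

(-6365/21, -4267/21, 4894/21)

n = (-13, 16, -4), |n|² = 441, and n·Q − (-243) = -105.
t = -105/441 = -5/21, so the foot is Q − t·n = (-300, -207, 234) − (-5/21)·(-13, 16, -4) = (-6365/21, -4267/21, 4894/21).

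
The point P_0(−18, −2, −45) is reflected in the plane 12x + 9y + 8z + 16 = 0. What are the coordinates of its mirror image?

(30, 34, -13)

n = (12, 9, 8), |n|² = 289, n·P_0 − (-16) = -578, so t = -578/289 = -2.
Foot F = P_0 − (-2)·n = (6, 16, −29); the reflection is 2F − P_0 = (30, 34, −13).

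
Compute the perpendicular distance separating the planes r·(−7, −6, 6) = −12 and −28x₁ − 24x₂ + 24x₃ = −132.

Divide the second equation by 4 to match normals: −7x₁ − 6x₂ + 6x₃ = -33.
Both planes have normal n = (−7, −6, 6), |n| = 11. Any point on the first plane is at distance |(-33) − (-12)|/|n| = 21/11 from the second.

21/11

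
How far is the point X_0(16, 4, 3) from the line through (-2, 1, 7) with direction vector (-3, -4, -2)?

√233

Direction vector d = (-3, -4, -2).
AP = (18, 3, -4), and AP × d = (-22, 48, -63).
|AP × d|² = 6757 and |d|² = 29, so the distance is √(6757/29) = √233.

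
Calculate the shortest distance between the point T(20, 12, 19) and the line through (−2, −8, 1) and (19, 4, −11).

2√221

A direction vector is d = (21, 12, −12).
AP = (22, 20, 18); AP·d = 486, |AP|² = 1208, |d|² = 729.
distance² = |AP|² − (AP·d)²/|d|² = 1208 − 236196/729 = 884, so the distance is 2√221.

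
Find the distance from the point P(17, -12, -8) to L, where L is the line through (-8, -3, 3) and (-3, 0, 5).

15√3

A direction vector is d = (5, 3, 2).
AP = (25, -9, -11), and AP × d = (15, -105, 120).
|AP × d|² = 25650 and |d|² = 38, so the distance is √(25650/38) = √675 = 15√3.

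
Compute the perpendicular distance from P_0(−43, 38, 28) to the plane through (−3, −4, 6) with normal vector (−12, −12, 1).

2/17

The plane has equation n·(r − (−3, −4, 6)) = 0, i.e. n·r = 90.
Then n·(−43, 38, 28) − 90 = −2.
|n| = √(144 + 144 + 1) = 17, so the distance is |-2|/17 = 2/17.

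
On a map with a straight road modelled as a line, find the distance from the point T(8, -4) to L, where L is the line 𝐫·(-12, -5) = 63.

139/13

The normal to the line is n = (-12, -5) with |n| = 13.
|n·T − 63| = |-76 − 63| = 139, so the distance is 139/13.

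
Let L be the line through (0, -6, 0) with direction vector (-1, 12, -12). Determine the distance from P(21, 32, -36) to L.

Direction vector d = (-1, 12, -12).
AP = (21, 38, -36), and AP × d = (-24, 288, 290).
|AP × d|² = 167620 and |d|² = 289, so the distance is √(167620/289) = √580 = 2√145.

2√145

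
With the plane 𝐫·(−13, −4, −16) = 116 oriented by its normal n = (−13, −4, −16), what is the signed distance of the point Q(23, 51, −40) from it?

1

n·Q − 116 = 21.
|n| = 21, so the signed distance is 21/21 = 1.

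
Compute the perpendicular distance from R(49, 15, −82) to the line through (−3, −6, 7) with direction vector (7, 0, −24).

√1066

Direction vector d = (7, 0, −24).
AP = (52, 21, −89), and AP × d = (−504, 625, −147).
|AP × d|² = 666250 and |d|² = 625, so the distance is √(666250/625) = √1066.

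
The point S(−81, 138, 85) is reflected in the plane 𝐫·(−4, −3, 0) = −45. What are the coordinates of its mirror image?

(-477/5, 636/5, 85)

n = (−4, −3, 0), |n|² = 25, n·S − (-45) = -45, so t = -45/25 = -9/5.
Foot F = S − (-9/5)·n = (−441/5, 663/5, 85); the reflection is 2F − S = (−477/5, 636/5, 85).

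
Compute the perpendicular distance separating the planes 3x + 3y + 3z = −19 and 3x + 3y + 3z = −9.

Both planes have normal n = (3, 3, 3), |n| = 3√3. Any point on the first plane is at distance |(-9) − (-19)|/|n| = 10/(3√3) from the second.

10√3/9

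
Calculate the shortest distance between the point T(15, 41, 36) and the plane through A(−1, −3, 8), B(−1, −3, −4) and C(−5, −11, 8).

12√5/5

AB = (0, 0, −12) and AC = (−4, −8, 0), so a normal is n = AB × AC = (−96, 48, 0).
n = (−96, 48, 0); n·P − (-48) = 576; |n| = 48√5; distance = 576/(48√5) = 12/√5.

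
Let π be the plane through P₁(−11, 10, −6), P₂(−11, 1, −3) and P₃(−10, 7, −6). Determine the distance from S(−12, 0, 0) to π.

5√19/19

P₁P₂ = (0, −9, 3) and P₁P₃ = (1, −3, 0), so a normal is n = P₁P₂ × P₁P₃ = (9, 3, 9).
d = |9·(-12) + 3·0 + 9·0 − (-123)| / √(81 + 9 + 81) = |15| / (3√19) = 5√19/19.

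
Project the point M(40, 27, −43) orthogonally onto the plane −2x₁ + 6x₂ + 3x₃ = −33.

n = (−2, 6, 3), |n|² = 49, and n·M − (-33) = -14.
t = -14/49 = -2/7, so the foot is M − t·n = (40, 27, −43) − (-2/7)·(−2, 6, 3) = (276/7, 201/7, −295/7).

(276/7, 201/7, -295/7)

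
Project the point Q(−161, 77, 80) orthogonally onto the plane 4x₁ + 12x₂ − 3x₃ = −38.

(-2117/13, 929/13, 1058/13)

n = (4, 12, −3), |n|² = 169, and n·Q − (-38) = 78.
t = 78/169 = 6/13, so the foot is Q − t·n = (−161, 77, 80) − (6/13)·(4, 12, −3) = (−2117/13, 929/13, 1058/13).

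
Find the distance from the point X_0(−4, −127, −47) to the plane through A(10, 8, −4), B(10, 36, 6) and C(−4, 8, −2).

AB = (0, 28, 10) and AC = (−14, 0, 2), so a normal is n = AB × AC = (56, −140, 392).
d = |56·(-4) + (-140)·(-127) + 392·(-47) − (-2128)| / √(3136 + 19600 + 153664) = |1260| / 420 = 3.

3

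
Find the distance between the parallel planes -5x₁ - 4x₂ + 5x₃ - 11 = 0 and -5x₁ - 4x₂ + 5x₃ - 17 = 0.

With common normal n = (-5, -4, 5) (|n| = √66), the distance is |11 − 17|/|n| = 6/√66.

√66/11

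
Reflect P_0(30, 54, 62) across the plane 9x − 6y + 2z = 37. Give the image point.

(276/11, 630/11, 670/11)

With n = (9, −6, 2), the signed offset is (n·P_0 − 37)/|n|² = 33/121 = 3/11.
P_0' = P_0 − 2t·n = (30, 54, 62) − (6/11)·(9, −6, 2) = (276/11, 630/11, 670/11).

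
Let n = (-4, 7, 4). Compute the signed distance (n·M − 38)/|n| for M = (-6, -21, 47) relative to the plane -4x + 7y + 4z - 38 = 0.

3

n·M − 38 = 27.
|n| = 9, so the signed distance is 27/9 = 3.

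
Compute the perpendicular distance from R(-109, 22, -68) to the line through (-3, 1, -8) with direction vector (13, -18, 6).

3√757

Direction vector d = (13, -18, 6).
AP = (-106, 21, -60), and AP × d = (-954, -144, 1635).
|AP × d|² = 3604077 and |d|² = 529, so the distance is √(3604077/529) = √6813 = 3√757.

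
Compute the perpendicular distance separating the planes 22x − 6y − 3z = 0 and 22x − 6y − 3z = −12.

With common normal n = (22, −6, −3) (|n| = 23), the distance is |0 − (-12)|/|n| = 12/23.

12/23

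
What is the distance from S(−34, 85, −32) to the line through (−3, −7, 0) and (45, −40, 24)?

A direction vector is d = (48, −33, 24).
AP = (−31, 92, −32); AP·d = -5292, |AP|² = 10449, |d|² = 3969.
distance² = |AP|² − (AP·d)²/|d|² = 10449 − 28005264/3969 = 3393, so the distance is 3√377.

3√377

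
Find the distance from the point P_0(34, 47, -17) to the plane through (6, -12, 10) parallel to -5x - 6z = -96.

Parallel planes share the normal n = (-5, 0, -6); since (6, -12, 10) lies on the plane, its equation is -5x - 6z = -90.
Then n·(34, 47, -17) - (-90) = 22.
|n| = √(25 + 0 + 36) = √61, so the distance is |22|/√61 = 22/√61.

22√61/61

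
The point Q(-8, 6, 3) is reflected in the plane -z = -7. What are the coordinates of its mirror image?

With n = (0, 0, -1), the signed offset is (n·Q − (-7))/|n|² = 4/1 = 4.
Q' = Q − 2t·n = (-8, 6, 3) − 8·(0, 0, -1) = (-8, 6, 11).

(-8, 6, 11)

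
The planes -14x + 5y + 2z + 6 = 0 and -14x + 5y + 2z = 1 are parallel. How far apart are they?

Both planes have normal n = (-14, 5, 2), |n| = 15. Any point on the first plane is at distance |1 − (-6)|/|n| = 7/15 from the second.

7/15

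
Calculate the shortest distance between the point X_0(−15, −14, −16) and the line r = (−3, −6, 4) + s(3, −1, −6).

2√106

Direction vector d = (3, −1, −6).
AP = (−12, −8, −20); AP·d = 92, |AP|² = 608, |d|² = 46.
distance² = |AP|² − (AP·d)²/|d|² = 608 − 8464/46 = 424, so the distance is 2√106.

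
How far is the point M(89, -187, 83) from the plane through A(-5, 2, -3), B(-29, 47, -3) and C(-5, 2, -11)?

6

AB = (-24, 45, 0) and AC = (0, 0, -8), so a normal is n = AB × AC = (-360, -192, 0).
d = |(-360)·89 + (-192)·(-187) − 1416| / √(129600 + 36864 + 0) = |2448| / 408 = 6.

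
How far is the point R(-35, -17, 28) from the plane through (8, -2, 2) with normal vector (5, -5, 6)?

The plane has equation n·(r − (8, -2, 2)) = 0, i.e. n·r = 62.
Then n·(-35, -17, 28) - 62 = 16.
|n| = √(25 + 25 + 36) = √86, so the distance is |16|/√86 = 16/√86.

16/√86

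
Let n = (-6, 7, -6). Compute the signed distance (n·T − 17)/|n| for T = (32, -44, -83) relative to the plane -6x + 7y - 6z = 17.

n·T − 17 = -19.
|n| = 11, so the signed distance is -19/11.

-19/11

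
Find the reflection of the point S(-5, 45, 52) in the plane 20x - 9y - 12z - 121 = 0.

(75, 9, 4)

n = (20, -9, -12), |n|² = 625, n·S − 121 = -1250, so t = -1250/625 = -2.
Foot F = S − (-2)·n = (35, 27, 28); the reflection is 2F − S = (75, 9, 4).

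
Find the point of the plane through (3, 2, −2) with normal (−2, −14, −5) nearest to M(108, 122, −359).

The perpendicular from M has direction n = (−2, −14, −5): r = (108, 122, −359) + t(−2, −14, −5).
Substitute into the plane: n·(M + tn) = -24 gives -129 + 225t = -24, so t = 7/15.
Foot = (108, 122, −359) + (7/15)·(−2, −14, −5) = (1606/15, 1732/15, −1084/3).

(1606/15, 1732/15, -1084/3)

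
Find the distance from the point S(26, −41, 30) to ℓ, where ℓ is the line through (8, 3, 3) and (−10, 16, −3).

A direction vector is d = (−18, 13, −6).
AP = (18, −44, 27), and AP × d = (−87, −378, −558).
|AP × d|² = 461817 and |d|² = 529, so the distance is √(461817/529) = √873 = 3√97.

3√97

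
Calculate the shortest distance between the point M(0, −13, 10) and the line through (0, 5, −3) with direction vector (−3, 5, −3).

Direction vector d = (−3, 5, −3).
AP = (0, −18, 13); AP·d = -129, |AP|² = 493, |d|² = 43.
distance² = |AP|² − (AP·d)²/|d|² = 493 − 16641/43 = 106, so the distance is √106.

√106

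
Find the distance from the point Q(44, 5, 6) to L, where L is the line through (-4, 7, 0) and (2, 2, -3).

A direction vector is d = (6, -5, -3).
AP = (48, -2, 6), and AP × d = (36, 180, -228).
|AP × d|² = 85680 and |d|² = 70, so the distance is √(85680/70) = √1224 = 6√34.

6√34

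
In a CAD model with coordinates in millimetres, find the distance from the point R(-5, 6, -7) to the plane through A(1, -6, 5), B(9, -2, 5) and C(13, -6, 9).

3√14/7

AB = (8, 4, 0) and AC = (12, 0, 4), so a normal is n = AB × AC = (16, -32, -48).
Then n·(-5, 6, -7) - (-32) = 96.
|n| = √(256 + 1024 + 2304) = 16√14, so the distance is |96|/(16√14) = 3√14/7.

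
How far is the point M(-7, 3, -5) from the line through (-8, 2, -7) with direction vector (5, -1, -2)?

√6

Direction vector d = (5, -1, -2).
AP = (1, 1, 2), and AP × d = (0, 12, -6).
|AP × d|² = 180 and |d|² = 30, so the distance is √(180/30) = √6.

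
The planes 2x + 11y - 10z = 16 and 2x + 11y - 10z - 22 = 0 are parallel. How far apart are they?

Both planes have normal n = (2, 11, -10), |n| = 15. Any point on the first plane is at distance |22 − 16|/|n| = 6/15 = 2/5 from the second.

2/5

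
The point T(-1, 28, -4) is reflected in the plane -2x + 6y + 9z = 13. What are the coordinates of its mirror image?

(3, 16, -22)

With n = (-2, 6, 9), the signed offset is (n·T − 13)/|n|² = 121/121 = 1.
T' = T − 2t·n = (-1, 28, -4) − 2·(-2, 6, 9) = (3, 16, -22).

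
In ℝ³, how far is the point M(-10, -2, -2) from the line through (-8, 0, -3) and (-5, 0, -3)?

√5

A direction vector is d = (3, 0, 0).
AP = (-2, -2, 1), and AP × d = (0, 3, 6).
|AP × d|² = 45 and |d|² = 9, so the distance is √(45/9) = √5.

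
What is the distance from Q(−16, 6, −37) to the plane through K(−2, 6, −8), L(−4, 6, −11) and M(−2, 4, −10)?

KL = (−2, 0, −3) and KM = (0, −2, −2), so a normal is n = KL × KM = (−6, −4, 4).
Then n·(−16, 6, −37) − (−44) = −32.
|n| = √(36 + 16 + 16) = 2√17, so the distance is |-32|/(2√17) = 16/√17.

16√17/17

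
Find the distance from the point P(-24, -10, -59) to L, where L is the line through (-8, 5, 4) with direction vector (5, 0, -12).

Direction vector d = (5, 0, -12).
AP = (-16, -15, -63), and AP × d = (180, -507, 75).
|AP × d|² = 295074 and |d|² = 169, so the distance is √(295074/169) = √1746 = 3√194.

3√194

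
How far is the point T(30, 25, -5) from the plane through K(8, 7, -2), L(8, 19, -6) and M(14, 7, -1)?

4√41/41

KL = (0, 12, -4) and KM = (6, 0, 1), so a normal is n = KL × KM = (12, -24, -72).
Then n·(30, 25, -5) - 72 = 48.
|n| = √(144 + 576 + 5184) = 12√41, so the distance is |48|/(12√41) = 4/√41.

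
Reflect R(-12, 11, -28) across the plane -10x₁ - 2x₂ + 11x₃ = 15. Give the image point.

(-32, 7, -6)

With n = (-10, -2, 11), the signed offset is (n·R − 15)/|n|² = -225/225 = -1.
R' = R − 2t·n = (-12, 11, -28) − (-2)·(-10, -2, 11) = (-32, 7, -6).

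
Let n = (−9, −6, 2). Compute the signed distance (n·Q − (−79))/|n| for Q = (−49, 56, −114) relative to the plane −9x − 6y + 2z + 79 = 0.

-4

n·Q − (-79) = -44.
|n| = 11, so the signed distance is -44/11 = -4.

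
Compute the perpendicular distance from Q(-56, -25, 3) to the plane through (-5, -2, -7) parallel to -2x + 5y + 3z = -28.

17√38/38

Parallel planes share the normal n = (-2, 5, 3); since (-5, -2, -7) lies on the plane, its equation is -2x + 5y + 3z = -21.
Then n·(-56, -25, 3) - (-21) = 17.
|n| = √(4 + 25 + 9) = √38, so the distance is |17|/√38 = 17/√38.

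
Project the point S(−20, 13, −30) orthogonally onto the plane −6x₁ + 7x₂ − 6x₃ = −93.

(4, -15, -6)

n = (−6, 7, −6), |n|² = 121, and n·S − (-93) = 484.
t = 484/121 = 4, so the foot is S − t·n = (−20, 13, −30) − 4·(−6, 7, −6) = (4, −15, −6).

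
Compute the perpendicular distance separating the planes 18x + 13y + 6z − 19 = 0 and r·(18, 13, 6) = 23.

4/23

With common normal n = (18, 13, 6) (|n| = 23), the distance is |19 − 23|/|n| = 4/23.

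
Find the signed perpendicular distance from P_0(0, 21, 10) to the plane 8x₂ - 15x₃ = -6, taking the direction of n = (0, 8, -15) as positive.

n·P_0 − (-6) = 24.
|n| = 17, so the signed distance is 24/17.

24/17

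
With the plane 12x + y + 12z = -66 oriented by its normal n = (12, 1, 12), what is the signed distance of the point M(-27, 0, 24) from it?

30/17

n·M − (-66) = 30.
|n| = 17, so the signed distance is 30/17.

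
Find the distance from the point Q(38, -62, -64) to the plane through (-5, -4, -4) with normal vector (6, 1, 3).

10√46/23

The plane has equation n·(r − (-5, -4, -4)) = 0, i.e. n·r = -46.
n = (6, 1, 3); n·P − (-46) = 20; |n| = √46; distance = 20/√46 = 10√46/23.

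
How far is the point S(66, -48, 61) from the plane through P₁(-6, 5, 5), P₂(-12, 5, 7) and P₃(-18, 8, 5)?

14√26/13

P₁P₂ = (-6, 0, 2) and P₁P₃ = (-12, 3, 0), so a normal is n = P₁P₂ × P₁P₃ = (-6, -24, -18).
Then n·(66, -48, 61) - (-174) = -168.
|n| = √(36 + 576 + 324) = 6√26, so the distance is |-168|/(6√26) = 28/√26.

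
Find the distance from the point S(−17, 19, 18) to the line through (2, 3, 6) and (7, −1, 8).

2√89

A direction vector is d = (5, −4, 2).
AP = (−19, 16, 12); AP·d = -135, |AP|² = 761, |d|² = 45.
distance² = |AP|² − (AP·d)²/|d|² = 761 − 18225/45 = 356, so the distance is 2√89.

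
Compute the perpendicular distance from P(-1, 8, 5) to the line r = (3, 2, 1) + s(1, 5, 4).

Direction vector d = (1, 5, 4).
AP = (-4, 6, 4); AP·d = 42, |AP|² = 68, |d|² = 42.
distance² = |AP|² − (AP·d)²/|d|² = 68 − 1764/42 = 26, so the distance is √26.

√26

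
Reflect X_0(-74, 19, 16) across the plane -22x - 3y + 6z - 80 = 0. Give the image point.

(58, 37, -20)

With n = (-22, -3, 6), the signed offset is (n·X_0 − 80)/|n|² = 1587/529 = 3.
X_0' = X_0 − 2t·n = (-74, 19, 16) − 6·(-22, -3, 6) = (58, 37, -20).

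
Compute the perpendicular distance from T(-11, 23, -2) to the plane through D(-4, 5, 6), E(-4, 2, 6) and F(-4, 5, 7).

7

DE = (0, -3, 0) and DF = (0, 0, 1), so a normal is n = DE × DF = (-3, 0, 0).
d = |(-3)·(-11) − 12| / √(9 + 0 + 0) = |21| / 3 = 7.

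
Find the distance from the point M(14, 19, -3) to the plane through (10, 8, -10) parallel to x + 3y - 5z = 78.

2/√35

Parallel planes share the normal n = (1, 3, -5); since (10, 8, -10) lies on the plane, its equation is x + 3y - 5z = 84.
d = |1·14 + 3·19 + (-5)·(-3) − 84| / √(1 + 9 + 25) = |2| / √35 = 2/√35.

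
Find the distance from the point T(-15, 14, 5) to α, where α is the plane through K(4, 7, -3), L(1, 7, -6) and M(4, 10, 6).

KL = (-3, 0, -3) and KM = (0, 3, 9), so a normal is n = KL × KM = (9, 27, -9).
Then n·(-15, 14, 5) - 252 = -54.
|n| = √(81 + 729 + 81) = 9√11, so the distance is |-54|/(9√11) = 6/√11.

6√11/11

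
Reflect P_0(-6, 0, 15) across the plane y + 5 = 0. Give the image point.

With n = (0, 1, 0), the signed offset is (n·P_0 − (-5))/|n|² = 5/1 = 5.
P_0' = P_0 − 2t·n = (-6, 0, 15) − 10·(0, 1, 0) = (-6, -10, 15).

(-6, -10, 15)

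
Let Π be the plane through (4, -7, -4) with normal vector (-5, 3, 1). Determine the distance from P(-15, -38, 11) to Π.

The plane has equation n·(r − (4, -7, -4)) = 0, i.e. n·r = -45.
n = (-5, 3, 1); n·P − (-45) = 17; |n| = √35; distance = 17/√35 = 17√35/35.

17/√35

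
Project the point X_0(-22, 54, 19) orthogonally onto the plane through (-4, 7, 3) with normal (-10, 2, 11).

(-2, 50, -3)

The perpendicular from X_0 has direction n = (-10, 2, 11): r = (-22, 54, 19) + μ(-10, 2, 11).
Substitute into the plane: n·(X_0 + μn) = 87 gives 537 + 225μ = 87, so μ = -2.
Foot = (-22, 54, 19) + (-2)·(-10, 2, 11) = (-2, 50, -3).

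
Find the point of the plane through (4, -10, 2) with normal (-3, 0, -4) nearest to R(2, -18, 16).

(-4, -18, 8)

The perpendicular from R has direction n = (-3, 0, -4): r = (2, -18, 16) + λ(-3, 0, -4).
Substitute into the plane: n·(R + λn) = -20 gives -70 + 25λ = -20, so λ = 2.
Foot = (2, -18, 16) + 2·(-3, 0, -4) = (-4, -18, 8).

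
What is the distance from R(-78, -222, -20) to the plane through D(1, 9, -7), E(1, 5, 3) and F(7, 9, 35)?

5

DE = (0, -4, 10) and DF = (6, 0, 42), so a normal is n = DE × DF = (-168, 60, 24).
Then n·(-78, -222, -20) - 204 = -900.
|n| = √(28224 + 3600 + 576) = 180, so the distance is |-900|/180 = 5.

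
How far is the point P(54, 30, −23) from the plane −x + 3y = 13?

23/√10

n = (−1, 3, 0); n·P − 13 = 23; |n| = √10; distance = 23/√10.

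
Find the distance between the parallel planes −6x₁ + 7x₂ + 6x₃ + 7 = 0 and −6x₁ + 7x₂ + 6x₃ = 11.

18/11

With common normal n = (−6, 7, 6) (|n| = 11), the distance is |(-7) − 11|/|n| = 18/11.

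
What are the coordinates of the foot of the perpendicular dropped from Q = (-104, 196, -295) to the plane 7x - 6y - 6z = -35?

(-1081/11, 2102/11, -3299/11)

The perpendicular from Q has direction n = (7, -6, -6): r = (-104, 196, -295) + λ(7, -6, -6).
Substitute into the plane: n·(Q + λn) = -35 gives -134 + 121λ = -35, so λ = 9/11.
Foot = (-104, 196, -295) + (9/11)·(7, -6, -6) = (-1081/11, 2102/11, -3299/11).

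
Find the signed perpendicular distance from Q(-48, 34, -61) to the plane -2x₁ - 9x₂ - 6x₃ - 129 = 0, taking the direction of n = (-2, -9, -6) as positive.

27/11

n·Q − 129 = 27.
|n| = 11, so the signed distance is 27/11.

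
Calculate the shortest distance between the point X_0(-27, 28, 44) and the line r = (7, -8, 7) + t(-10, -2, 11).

2√449

Direction vector d = (-10, -2, 11).
AP = (-34, 36, 37); AP·d = 675, |AP|² = 3821, |d|² = 225.
distance² = |AP|² − (AP·d)²/|d|² = 3821 − 455625/225 = 1796, so the distance is 2√449.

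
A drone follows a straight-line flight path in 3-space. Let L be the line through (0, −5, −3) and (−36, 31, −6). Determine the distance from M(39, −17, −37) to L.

A direction vector is d = (−36, 36, −3).
AP = (39, −12, −34), and AP × d = (1260, 1341, 972).
|AP × d|² = 4330665 and |d|² = 2601, so the distance is √(4330665/2601) = √1665 = 3√185.

3√185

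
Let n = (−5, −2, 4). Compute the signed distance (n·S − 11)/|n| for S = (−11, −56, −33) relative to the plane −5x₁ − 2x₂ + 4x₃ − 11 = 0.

n·S − 11 = 24.
|n| = 3√5, so the signed distance is 8/√5.

8/√5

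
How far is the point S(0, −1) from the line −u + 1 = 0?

The normal to the line is n = (−1, 0) with |n| = 1.
|n·S − (-1)| = |0 − (-1)| = 1, so the distance is 1/1 = 1.

1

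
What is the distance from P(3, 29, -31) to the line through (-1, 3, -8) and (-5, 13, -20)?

√181

A direction vector is d = (-4, 10, -12).
AP = (4, 26, -23); AP·d = 520, |AP|² = 1221, |d|² = 260.
distance² = |AP|² − (AP·d)²/|d|² = 1221 − 270400/260 = 181, so the distance is √181.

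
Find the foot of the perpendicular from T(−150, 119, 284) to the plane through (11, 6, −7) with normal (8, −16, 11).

(-3190/21, 2579/21, 5909/21)

n = (8, −16, 11), |n|² = 441, and n·T − (-85) = 105.
t = 105/441 = 5/21, so the foot is T − t·n = (−150, 119, 284) − (5/21)·(8, −16, 11) = (−3190/21, 2579/21, 5909/21).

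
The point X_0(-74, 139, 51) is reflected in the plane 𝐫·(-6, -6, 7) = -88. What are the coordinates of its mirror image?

n = (-6, -6, 7), |n|² = 121, n·X_0 − (-88) = 55, so t = 55/121 = 5/11.
Foot F = X_0 − (5/11)·n = (-784/11, 1559/11, 526/11); the reflection is 2F − X_0 = (-754/11, 1589/11, 491/11).

(-754/11, 1589/11, 491/11)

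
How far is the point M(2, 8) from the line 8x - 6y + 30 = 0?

1/5

d = |8·2 + (-6)·8 − (-30)| / √(64 + 36) = |-2|/10 = 1/5.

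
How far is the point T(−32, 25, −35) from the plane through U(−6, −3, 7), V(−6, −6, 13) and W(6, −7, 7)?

UV = (0, −3, 6) and UW = (12, −4, 0), so a normal is n = UV × UW = (24, 72, 36).
Then n·(−32, 25, −35) − (−108) = −120.
|n| = √(576 + 5184 + 1296) = 84, so the distance is |-120|/84 = 10/7.

10/7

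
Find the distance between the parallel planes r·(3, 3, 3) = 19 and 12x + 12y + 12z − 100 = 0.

2√3/3

Divide the second equation by 4 to match normals: 3x + 3y + 3z = 25.
With common normal n = (3, 3, 3) (|n| = 3√3), the distance is |19 − 25|/|n| = 6/(3√3) = 2√3/3.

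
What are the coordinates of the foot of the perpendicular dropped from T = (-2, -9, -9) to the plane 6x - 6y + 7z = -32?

(-28/11, -93/11, -106/11)

The perpendicular from T has direction n = (6, -6, 7): r = (-2, -9, -9) + μ(6, -6, 7).
Substitute into the plane: n·(T + μn) = -32 gives -21 + 121μ = -32, so μ = -1/11.
Foot = (-2, -9, -9) + (-1/11)·(6, -6, 7) = (-28/11, -93/11, -106/11).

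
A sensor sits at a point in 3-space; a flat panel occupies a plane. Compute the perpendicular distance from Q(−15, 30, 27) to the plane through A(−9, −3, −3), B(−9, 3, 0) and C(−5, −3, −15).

AB = (0, 6, 3) and AC = (4, 0, −12), so a normal is n = AB × AC = (−72, 12, −24).
n = (−72, 12, −24); n·P − 684 = 108; |n| = 12√41; distance = 108/(12√41) = 9√41/41.

9/√41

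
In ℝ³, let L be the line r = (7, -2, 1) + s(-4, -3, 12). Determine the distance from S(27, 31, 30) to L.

Direction vector d = (-4, -3, 12).
AP = (20, 33, 29), and AP × d = (483, -356, 72).
|AP × d|² = 365209 and |d|² = 169, so the distance is √(365209/169) = √2161.

√2161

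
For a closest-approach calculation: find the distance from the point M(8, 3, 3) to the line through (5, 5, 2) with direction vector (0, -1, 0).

Direction vector d = (0, -1, 0).
AP = (3, -2, 1); AP·d = 2, |AP|² = 14, |d|² = 1.
distance² = |AP|² − (AP·d)²/|d|² = 14 − 4/1 = 10, so the distance is √10.

√10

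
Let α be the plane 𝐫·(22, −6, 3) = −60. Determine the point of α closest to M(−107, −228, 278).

(-2373/23, -5268/23, 6406/23)

The perpendicular from M has direction n = (22, −6, 3): r = (−107, −228, 278) + μ(22, −6, 3).
Substitute into the plane: n·(M + μn) = -60 gives -152 + 529μ = -60, so μ = 4/23.
Foot = (−107, −228, 278) + (4/23)·(22, −6, 3) = (−2373/23, −5268/23, 6406/23).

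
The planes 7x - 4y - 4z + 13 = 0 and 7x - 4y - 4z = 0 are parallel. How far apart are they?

With common normal n = (7, -4, -4) (|n| = 9), the distance is |(-13) − 0|/|n| = 13/9.

13/9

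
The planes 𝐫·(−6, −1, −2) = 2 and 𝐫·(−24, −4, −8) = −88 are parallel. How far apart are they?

24/√41

Divide the second equation by 4 to match normals: −6x₁ − x₂ − 2x₃ = -22.
With common normal n = (−6, −1, −2) (|n| = √41), the distance is |2 − (-22)|/|n| = 24/√41.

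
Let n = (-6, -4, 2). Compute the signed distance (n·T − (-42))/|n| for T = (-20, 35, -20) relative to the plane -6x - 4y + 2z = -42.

n·T − (-42) = -18.
|n| = 2√14, so the signed distance is -9/√14.

-9/√14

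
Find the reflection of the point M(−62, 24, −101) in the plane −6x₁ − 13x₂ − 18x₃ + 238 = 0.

(-14, 128, 43)

n = (−6, −13, −18), |n|² = 529, n·M − (-238) = 2116, so t = 2116/529 = 4.
Foot F = M − 4·n = (−38, 76, −29); the reflection is 2F − M = (−14, 128, 43).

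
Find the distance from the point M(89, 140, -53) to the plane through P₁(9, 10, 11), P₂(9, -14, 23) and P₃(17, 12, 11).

8

P₁P₂ = (0, -24, 12) and P₁P₃ = (8, 2, 0), so a normal is n = P₁P₂ × P₁P₃ = (-24, 96, 192).
Then n·(89, 140, -53) - 2856 = -1728.
|n| = √(576 + 9216 + 36864) = 216, so the distance is |-1728|/216 = 8.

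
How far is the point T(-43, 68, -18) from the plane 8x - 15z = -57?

1

Normal vector n = (8, 0, -15), and n·(-43, 68, -18) - (-57) = -17.
|n| = √(64 + 0 + 225) = 17, so the distance is |-17|/17 = 1.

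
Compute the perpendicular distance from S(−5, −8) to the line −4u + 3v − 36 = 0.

The normal to the line is n = (−4, 3) with |n| = 5.
|n·S − 36| = |-4 − 36| = 40, so the distance is 40/5 = 8.

8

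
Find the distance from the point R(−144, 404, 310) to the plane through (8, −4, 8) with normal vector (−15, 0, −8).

8

The plane has equation n·(r − (8, −4, 8)) = 0, i.e. n·r = -184.
d = |(-15)·(-144) + (-8)·310 − (-184)| / √(225 + 0 + 64) = |-136| / 17 = 8.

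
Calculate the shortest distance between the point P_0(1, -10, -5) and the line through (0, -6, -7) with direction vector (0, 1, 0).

Direction vector d = (0, 1, 0).
AP = (1, -4, 2); AP·d = -4, |AP|² = 21, |d|² = 1.
distance² = |AP|² − (AP·d)²/|d|² = 21 − 16/1 = 5, so the distance is √5.

√5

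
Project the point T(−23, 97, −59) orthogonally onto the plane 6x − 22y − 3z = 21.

(1, 9, -71)

n = (6, −22, −3), |n|² = 529, and n·T − 21 = -2116.
t = -2116/529 = -4, so the foot is T − t·n = (−23, 97, −59) − (-4)·(6, −22, −3) = (1, 9, −71).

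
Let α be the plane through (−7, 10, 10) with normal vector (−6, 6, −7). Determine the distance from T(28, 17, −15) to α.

The plane has equation n·(r − (−7, 10, 10)) = 0, i.e. n·r = 32.
n = (−6, 6, −7); n·P − 32 = 7; |n| = 11; distance = 7/11.

7/11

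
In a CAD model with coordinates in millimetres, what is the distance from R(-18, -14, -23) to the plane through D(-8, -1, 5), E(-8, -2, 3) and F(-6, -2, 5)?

DE = (0, -1, -2) and DF = (2, -1, 0), so a normal is n = DE × DF = (-2, -4, 2).
d = |(-2)·(-18) + (-4)·(-14) + 2·(-23) − 30| / √(4 + 16 + 4) = |16| / (2√6) = 4√6/3.

4√6/3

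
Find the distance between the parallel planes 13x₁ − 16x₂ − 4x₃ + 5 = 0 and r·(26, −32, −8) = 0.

5/21

Divide the second equation by 2 to match normals: 13x₁ − 16x₂ − 4x₃ = 0.
Both planes have normal n = (13, −16, −4), |n| = 21. Any point on the first plane is at distance |0 − (-5)|/|n| = 5/21 from the second.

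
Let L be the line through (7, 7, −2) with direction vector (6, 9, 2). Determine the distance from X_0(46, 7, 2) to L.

9√13

Direction vector d = (6, 9, 2).
AP = (39, 0, 4), and AP × d = (−36, −54, 351).
|AP × d|² = 127413 and |d|² = 121, so the distance is √(127413/121) = √1053 = 9√13.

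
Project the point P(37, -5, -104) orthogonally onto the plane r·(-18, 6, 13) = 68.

(-35, 19, -52)

The perpendicular from P has direction n = (-18, 6, 13): r = (37, -5, -104) + μ(-18, 6, 13).
Substitute into the plane: n·(P + μn) = 68 gives -2048 + 529μ = 68, so μ = 4.
Foot = (37, -5, -104) + 4·(-18, 6, 13) = (-35, 19, -52).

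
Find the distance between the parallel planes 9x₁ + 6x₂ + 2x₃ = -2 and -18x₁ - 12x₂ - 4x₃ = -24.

Divide the second equation by -2 to match normals: 9x₁ + 6x₂ + 2x₃ = 12.
With common normal n = (9, 6, 2) (|n| = 11), the distance is |(-2) − 12|/|n| = 14/11.

14/11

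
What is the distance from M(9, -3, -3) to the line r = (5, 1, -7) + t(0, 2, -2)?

4

Direction vector d = (0, 2, -2).
AP = (4, -4, 4), and AP × d = (0, 8, 8).
|AP × d|² = 128 and |d|² = 8, so the distance is √(128/8) = √16 = 4.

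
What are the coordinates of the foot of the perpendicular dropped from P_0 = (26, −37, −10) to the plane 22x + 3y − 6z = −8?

n = (22, 3, −6), |n|² = 529, and n·P_0 − (-8) = 529.
t = 529/529 = 1, so the foot is P_0 − t·n = (26, −37, −10) − 1·(22, 3, −6) = (4, −40, −4).

(4, -40, -4)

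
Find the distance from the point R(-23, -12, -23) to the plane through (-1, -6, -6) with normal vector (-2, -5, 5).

The plane has equation n·(r − (-1, -6, -6)) = 0, i.e. n·r = 2.
Then n·(-23, -12, -23) - 2 = -11.
|n| = √(4 + 25 + 25) = 3√6, so the distance is |-11|/(3√6) = 11/(3√6).

11√6/18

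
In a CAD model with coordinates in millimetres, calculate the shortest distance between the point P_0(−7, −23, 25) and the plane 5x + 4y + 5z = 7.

3√66/22

Normal vector n = (5, 4, 5), and n·(−7, −23, 25) − 7 = −9.
|n| = √(25 + 16 + 25) = √66, so the distance is |-9|/√66 = 3√66/22.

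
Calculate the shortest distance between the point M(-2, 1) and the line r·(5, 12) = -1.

The normal to the line is n = (5, 12) with |n| = 13.
|n·M − (-1)| = |2 − (-1)| = 3, so the distance is 3/13.

3/13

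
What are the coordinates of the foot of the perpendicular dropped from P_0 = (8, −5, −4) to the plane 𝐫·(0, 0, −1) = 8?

(8, -5, -8)

The perpendicular from P_0 has direction n = (0, 0, −1): r = (8, −5, −4) + μ(0, 0, −1).
Substitute into the plane: n·(P_0 + μn) = 8 gives 4 + 1μ = 8, so μ = 4.
Foot = (8, −5, −4) + 4·(0, 0, −1) = (8, −5, −8).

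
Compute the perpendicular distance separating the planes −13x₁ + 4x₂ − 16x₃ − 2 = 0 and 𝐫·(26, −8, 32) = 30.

Divide the second equation by -2 to match normals: −13x₁ + 4x₂ − 16x₃ = -15.
With common normal n = (−13, 4, −16) (|n| = 21), the distance is |2 − (-15)|/|n| = 17/21.

17/21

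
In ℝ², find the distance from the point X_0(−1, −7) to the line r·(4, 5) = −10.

d = |4·(-1) + 5·(-7) − (-10)| / √(16 + 25) = |-29|/√41 = 29√41/41.

29√41/41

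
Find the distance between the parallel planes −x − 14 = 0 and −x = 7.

7

Both planes have normal n = (−1, 0, 0), |n| = 1. Any point on the first plane is at distance |7 − 14|/|n| = 7/1 = 7 from the second.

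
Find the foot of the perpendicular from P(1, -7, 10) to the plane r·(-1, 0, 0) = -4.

n = (-1, 0, 0), |n|² = 1, and n·P − (-4) = 3.
t = 3/1 = 3, so the foot is P − t·n = (1, -7, 10) − 3·(-1, 0, 0) = (4, -7, 10).

(4, -7, 10)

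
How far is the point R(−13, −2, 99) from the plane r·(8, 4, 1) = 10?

23/9

d = |8·(-13) + 4·(-2) + 1·99 − 10| / √(64 + 16 + 1) = |-23| / 9 = 23/9.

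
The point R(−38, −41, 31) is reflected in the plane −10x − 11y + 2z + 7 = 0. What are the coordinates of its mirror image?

With n = (−10, −11, 2), the signed offset is (n·R − (-7))/|n|² = 900/225 = 4.
R' = R − 2t·n = (−38, −41, 31) − 8·(−10, −11, 2) = (42, 47, 15).

(42, 47, 15)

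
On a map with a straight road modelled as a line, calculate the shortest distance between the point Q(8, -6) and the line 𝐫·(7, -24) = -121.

d = |7·8 + (-24)·(-6) − (-121)| / √(49 + 576) = |321|/25 = 321/25.

321/25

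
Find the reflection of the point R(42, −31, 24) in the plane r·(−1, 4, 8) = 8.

(382/9, -295/9, 184/9)

n = (−1, 4, 8), |n|² = 81, n·R − 8 = 18, so t = 18/81 = 2/9.
Foot F = R − (2/9)·n = (380/9, −287/9, 200/9); the reflection is 2F − R = (382/9, −295/9, 184/9).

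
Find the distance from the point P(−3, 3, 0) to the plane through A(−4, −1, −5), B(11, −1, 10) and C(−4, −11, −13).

AB = (15, 0, 15) and AC = (0, −10, −8), so a normal is n = AB × AC = (150, 120, −150).
Then n·(−3, 3, 0) − 30 = −120.
|n| = √(22500 + 14400 + 22500) = 30√66, so the distance is |-120|/(30√66) = 4/√66.

2√66/33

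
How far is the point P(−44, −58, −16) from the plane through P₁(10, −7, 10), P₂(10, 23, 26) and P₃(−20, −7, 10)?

18/17

P₁P₂ = (0, 30, 16) and P₁P₃ = (−30, 0, 0), so a normal is n = P₁P₂ × P₁P₃ = (0, −480, 900).
Then n·(−44, −58, −16) − 12360 = 1080.
|n| = √(0 + 230400 + 810000) = 1020, so the distance is |1080|/1020 = 18/17.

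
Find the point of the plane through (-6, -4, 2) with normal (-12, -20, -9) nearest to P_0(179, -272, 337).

(907/5, -268, 1694/5)

The perpendicular from P_0 has direction n = (-12, -20, -9): r = (179, -272, 337) + λ(-12, -20, -9).
Substitute into the plane: n·(P_0 + λn) = 134 gives 259 + 625λ = 134, so λ = -1/5.
Foot = (179, -272, 337) + (-1/5)·(-12, -20, -9) = (907/5, -268, 1694/5).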